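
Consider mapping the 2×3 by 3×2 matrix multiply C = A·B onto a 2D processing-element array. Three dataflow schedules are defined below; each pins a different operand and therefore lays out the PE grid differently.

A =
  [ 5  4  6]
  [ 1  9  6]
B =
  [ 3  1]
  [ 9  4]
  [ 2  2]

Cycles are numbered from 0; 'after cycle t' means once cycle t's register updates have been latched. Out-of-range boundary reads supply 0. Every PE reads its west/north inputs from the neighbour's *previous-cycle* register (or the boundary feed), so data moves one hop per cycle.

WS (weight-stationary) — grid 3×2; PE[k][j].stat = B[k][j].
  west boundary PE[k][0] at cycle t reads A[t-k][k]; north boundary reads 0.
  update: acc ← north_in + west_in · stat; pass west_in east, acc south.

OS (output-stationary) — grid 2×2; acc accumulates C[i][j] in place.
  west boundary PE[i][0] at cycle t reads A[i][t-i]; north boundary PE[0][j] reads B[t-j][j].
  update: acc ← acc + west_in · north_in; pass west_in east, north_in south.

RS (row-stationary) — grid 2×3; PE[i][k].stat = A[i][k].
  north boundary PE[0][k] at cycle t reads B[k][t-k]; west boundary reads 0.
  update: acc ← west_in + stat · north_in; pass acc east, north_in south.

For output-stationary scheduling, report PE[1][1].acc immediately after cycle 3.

OS (2×2). Following PE[1][1] plus its west/north inputs:
  after 0 — PE[0][1] acc=0, pass-E 0, pass-S 0
  after 0 — PE[1][0] acc=0, pass-E 0, pass-S 0
  after 0 — PE[1][1] acc=0, pass-E 0, pass-S 0
  after 1 — PE[0][1] acc=5, pass-E 5, pass-S 1
  after 1 — PE[1][0] acc=3, pass-E 1, pass-S 3
  after 1 — PE[1][1] acc=0, pass-E 0, pass-S 0
  after 2 — PE[0][1] acc=21, pass-E 4, pass-S 4
  after 2 — PE[1][0] acc=84, pass-E 9, pass-S 9
  after 2 — PE[1][1] acc=1, pass-E 1, pass-S 1
  after 3 — PE[0][1] acc=33, pass-E 6, pass-S 2
  after 3 — PE[1][0] acc=96, pass-E 6, pass-S 2
  after 3 — PE[1][1] acc=37, pass-E 9, pass-S 4

PE[1][1].acc = 37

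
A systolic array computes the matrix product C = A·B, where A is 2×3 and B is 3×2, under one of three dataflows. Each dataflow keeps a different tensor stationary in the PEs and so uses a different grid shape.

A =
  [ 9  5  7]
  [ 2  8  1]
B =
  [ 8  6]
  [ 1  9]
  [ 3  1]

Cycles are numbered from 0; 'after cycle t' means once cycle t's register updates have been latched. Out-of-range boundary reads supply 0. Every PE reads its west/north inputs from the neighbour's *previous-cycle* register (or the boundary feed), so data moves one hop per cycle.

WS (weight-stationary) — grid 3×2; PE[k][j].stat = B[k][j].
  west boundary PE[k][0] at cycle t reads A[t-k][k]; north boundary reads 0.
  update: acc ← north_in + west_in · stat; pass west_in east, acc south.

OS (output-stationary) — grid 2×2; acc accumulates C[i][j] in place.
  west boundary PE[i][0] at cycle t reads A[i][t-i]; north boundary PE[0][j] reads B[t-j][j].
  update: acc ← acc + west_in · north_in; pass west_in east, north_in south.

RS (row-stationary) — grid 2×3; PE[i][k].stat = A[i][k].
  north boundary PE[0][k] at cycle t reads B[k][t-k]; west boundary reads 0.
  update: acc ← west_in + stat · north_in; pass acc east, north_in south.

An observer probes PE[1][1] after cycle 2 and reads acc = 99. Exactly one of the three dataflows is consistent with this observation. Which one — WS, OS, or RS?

WS (3×2 grid), PE[1][1]:
  step 0 · PE1,1: acc=0; fwd→0 fwd↓0
  step 1 · PE1,1: acc=0; fwd→0 fwd↓0
  step 2 · PE1,1: acc=99; fwd→5 fwd↓99
OS (2×2 grid), PE[1][1]:
  step 0 · PE1,1: acc=0; fwd→0 fwd↓0
  step 1 · PE1,1: acc=0; fwd→0 fwd↓0
  step 2 · PE1,1: acc=12; fwd→2 fwd↓6
RS (2×3 grid), PE[1][1]:
  step 0 · PE1,1: acc=0; fwd→0 fwd↓0
  step 1 · PE1,1: acc=0; fwd→0 fwd↓0
  step 2 · PE1,1: acc=24; fwd→24 fwd↓1

dataflow = WS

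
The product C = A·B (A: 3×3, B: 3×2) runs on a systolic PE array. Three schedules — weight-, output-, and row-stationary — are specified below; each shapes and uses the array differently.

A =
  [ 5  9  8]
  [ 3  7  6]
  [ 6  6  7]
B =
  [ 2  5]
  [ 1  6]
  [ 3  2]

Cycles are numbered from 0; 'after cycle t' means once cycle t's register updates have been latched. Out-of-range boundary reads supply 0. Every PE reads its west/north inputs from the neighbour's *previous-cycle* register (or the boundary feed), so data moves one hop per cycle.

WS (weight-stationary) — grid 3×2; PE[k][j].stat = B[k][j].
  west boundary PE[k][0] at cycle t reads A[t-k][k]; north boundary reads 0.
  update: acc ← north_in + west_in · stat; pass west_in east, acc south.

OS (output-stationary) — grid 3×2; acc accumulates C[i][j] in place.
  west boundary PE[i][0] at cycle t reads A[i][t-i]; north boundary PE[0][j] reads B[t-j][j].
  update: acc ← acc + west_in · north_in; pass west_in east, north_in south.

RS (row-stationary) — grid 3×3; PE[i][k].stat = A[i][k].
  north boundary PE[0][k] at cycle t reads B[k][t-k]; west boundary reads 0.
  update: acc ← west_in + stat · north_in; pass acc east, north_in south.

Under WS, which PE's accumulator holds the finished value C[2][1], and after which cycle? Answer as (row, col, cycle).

(row, col, cycle) = (2, 1, 5)

Under WS, C[2][1] lands at PE[2][1]:
  [0] (2,1) acc=0 (h:0 v:0)
  [1] (2,1) acc=0 (h:0 v:0)
  [2] (2,1) acc=0 (h:0 v:0)
  [3] (2,1) acc=95 (h:8 v:95)
  [4] (2,1) acc=69 (h:6 v:69)
  [5] (2,1) acc=80 (h:7 v:80)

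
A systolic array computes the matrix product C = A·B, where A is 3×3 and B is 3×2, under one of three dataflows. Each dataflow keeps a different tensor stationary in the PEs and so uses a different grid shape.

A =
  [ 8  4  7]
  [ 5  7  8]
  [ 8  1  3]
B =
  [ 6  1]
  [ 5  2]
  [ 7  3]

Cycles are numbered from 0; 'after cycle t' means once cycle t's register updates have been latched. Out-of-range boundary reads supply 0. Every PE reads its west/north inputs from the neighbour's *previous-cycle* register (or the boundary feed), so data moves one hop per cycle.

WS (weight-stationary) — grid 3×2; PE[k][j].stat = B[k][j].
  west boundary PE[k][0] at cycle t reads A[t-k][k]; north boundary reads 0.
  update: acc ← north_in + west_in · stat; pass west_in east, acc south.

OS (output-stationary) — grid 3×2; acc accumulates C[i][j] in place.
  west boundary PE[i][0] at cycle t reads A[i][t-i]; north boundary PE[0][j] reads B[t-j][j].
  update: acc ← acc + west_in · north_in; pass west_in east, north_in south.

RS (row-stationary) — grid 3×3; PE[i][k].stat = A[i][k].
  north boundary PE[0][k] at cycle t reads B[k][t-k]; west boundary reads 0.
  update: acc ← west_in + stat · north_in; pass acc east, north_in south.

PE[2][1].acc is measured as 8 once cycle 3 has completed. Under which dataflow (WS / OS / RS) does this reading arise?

Under WS (3×2), PE[2][1]:
  @0  [2,1]  acc 0  |  →0  ↓0
  @1  [2,1]  acc 0  |  →0  ↓0
  @2  [2,1]  acc 0  |  →0  ↓0
  @3  [2,1]  acc 37  |  →7  ↓37
Under OS (3×2), PE[2][1]:
  @0  [2,1]  acc 0  |  →0  ↓0
  @1  [2,1]  acc 0  |  →0  ↓0
  @2  [2,1]  acc 0  |  →0  ↓0
  @3  [2,1]  acc 8  |  →8  ↓1
Under RS (3×3), PE[2][1]:
  @0  [2,1]  acc 0  |  →0  ↓0
  @1  [2,1]  acc 0  |  →0  ↓0
  @2  [2,1]  acc 0  |  →0  ↓0
  @3  [2,1]  acc 53  |  →53  ↓5

dataflow = OS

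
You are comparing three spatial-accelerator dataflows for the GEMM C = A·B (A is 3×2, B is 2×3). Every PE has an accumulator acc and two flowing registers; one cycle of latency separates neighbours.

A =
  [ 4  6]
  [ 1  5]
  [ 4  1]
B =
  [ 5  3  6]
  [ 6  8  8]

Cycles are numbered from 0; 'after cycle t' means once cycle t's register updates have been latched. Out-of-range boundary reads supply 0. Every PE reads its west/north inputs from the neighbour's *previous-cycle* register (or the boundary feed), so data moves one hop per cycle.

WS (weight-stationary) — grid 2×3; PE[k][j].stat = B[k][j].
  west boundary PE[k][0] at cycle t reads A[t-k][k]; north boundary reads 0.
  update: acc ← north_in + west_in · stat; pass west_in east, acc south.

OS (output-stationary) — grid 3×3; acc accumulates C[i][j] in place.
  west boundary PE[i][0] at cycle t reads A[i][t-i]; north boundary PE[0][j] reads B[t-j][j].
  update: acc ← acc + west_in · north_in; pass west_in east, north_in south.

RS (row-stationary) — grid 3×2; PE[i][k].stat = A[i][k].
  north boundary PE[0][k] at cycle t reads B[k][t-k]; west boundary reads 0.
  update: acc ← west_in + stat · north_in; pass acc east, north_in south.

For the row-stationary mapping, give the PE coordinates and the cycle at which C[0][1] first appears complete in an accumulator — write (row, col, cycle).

RS — PE[0][1] is where C[0][1] collects:
  0: (0,1).acc=0  regs=<0,0>
  1: (0,1).acc=56  regs=<56,6>
  2: (0,1).acc=60  regs=<60,8>

(row, col, cycle) = (0, 1, 2)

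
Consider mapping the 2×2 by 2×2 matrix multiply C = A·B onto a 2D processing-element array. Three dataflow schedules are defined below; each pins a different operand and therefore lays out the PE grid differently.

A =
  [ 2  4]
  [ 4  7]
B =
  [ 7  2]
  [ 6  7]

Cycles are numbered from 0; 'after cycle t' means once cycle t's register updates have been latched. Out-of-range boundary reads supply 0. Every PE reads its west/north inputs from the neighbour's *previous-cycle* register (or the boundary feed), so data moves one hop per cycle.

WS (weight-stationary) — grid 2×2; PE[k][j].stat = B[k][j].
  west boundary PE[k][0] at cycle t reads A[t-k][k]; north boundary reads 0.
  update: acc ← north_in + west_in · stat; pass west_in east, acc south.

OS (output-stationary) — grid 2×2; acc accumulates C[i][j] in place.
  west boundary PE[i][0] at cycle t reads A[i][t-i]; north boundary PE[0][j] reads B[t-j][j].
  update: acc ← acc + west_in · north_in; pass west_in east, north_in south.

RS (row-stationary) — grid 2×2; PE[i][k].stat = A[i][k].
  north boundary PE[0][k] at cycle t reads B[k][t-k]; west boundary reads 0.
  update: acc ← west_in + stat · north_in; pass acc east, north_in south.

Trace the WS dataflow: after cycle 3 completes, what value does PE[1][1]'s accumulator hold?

PE[1][1].acc = 57

Tracing WS — 2×2 array, target PE[1][1]:
  step 0 · PE0,1: acc=0; fwd→0 fwd↓0
  step 0 · PE1,0: acc=0; fwd→0 fwd↓0
  step 0 · PE1,1: acc=0; fwd→0 fwd↓0
  step 1 · PE0,1: acc=4; fwd→2 fwd↓4
  step 1 · PE1,0: acc=38; fwd→4 fwd↓38
  step 1 · PE1,1: acc=0; fwd→0 fwd↓0
  step 2 · PE0,1: acc=8; fwd→4 fwd↓8
  step 2 · PE1,0: acc=70; fwd→7 fwd↓70
  step 2 · PE1,1: acc=32; fwd→4 fwd↓32
  step 3 · PE0,1: acc=0; fwd→0 fwd↓0
  step 3 · PE1,0: acc=0; fwd→0 fwd↓0
  step 3 · PE1,1: acc=57; fwd→7 fwd↓57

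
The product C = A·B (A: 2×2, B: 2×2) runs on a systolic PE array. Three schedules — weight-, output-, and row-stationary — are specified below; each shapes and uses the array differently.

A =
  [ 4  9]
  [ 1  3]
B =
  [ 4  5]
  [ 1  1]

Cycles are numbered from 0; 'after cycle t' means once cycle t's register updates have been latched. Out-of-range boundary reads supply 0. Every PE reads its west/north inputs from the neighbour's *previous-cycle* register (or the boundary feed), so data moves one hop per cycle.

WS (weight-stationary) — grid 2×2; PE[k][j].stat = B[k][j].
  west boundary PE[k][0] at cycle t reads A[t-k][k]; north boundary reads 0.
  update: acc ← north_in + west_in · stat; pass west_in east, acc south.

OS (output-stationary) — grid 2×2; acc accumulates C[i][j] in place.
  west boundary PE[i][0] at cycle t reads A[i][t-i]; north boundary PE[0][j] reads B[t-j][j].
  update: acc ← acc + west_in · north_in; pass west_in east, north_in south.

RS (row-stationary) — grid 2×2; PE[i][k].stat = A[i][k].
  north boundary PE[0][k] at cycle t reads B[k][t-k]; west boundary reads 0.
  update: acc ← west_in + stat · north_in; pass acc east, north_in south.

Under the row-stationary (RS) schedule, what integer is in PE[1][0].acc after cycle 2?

PE[1][0].acc = 5

RS on a 2×2 grid — tracing PE[1][0] and its feeders:
  c0 r0c0: 16 / 16 / 4
  c0 r1c0: 0 / 0 / 0
  c1 r0c0: 20 / 20 / 5
  c1 r1c0: 4 / 4 / 4
  c2 r0c0: 0 / 0 / 0
  c2 r1c0: 5 / 5 / 5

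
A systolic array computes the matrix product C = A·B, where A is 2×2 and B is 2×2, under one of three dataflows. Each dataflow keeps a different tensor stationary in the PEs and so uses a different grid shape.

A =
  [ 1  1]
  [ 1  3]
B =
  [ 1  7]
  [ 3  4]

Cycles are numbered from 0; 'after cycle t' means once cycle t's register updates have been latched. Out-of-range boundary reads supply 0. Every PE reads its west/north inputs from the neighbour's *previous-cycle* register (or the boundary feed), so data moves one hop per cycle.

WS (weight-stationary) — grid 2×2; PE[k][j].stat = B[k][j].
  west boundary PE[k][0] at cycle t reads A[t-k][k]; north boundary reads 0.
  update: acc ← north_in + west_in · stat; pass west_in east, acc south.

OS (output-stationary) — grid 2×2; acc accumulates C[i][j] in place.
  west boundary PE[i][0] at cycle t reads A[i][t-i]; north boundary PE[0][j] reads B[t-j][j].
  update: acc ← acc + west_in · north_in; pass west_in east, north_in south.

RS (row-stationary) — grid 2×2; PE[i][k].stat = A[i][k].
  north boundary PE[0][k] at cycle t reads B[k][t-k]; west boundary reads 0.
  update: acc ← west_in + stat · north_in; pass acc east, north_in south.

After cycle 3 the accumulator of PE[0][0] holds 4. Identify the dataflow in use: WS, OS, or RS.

dataflow = OS

Under WS (2×2), PE[0][0]:
  cycle 0: PE[0][0] → acc 1, east 1, south 1
  cycle 1: PE[0][0] → acc 1, east 1, south 1
  cycle 2: PE[0][0] → acc 0, east 0, south 0
  cycle 3: PE[0][0] → acc 0, east 0, south 0
Under OS (2×2), PE[0][0]:
  cycle 0: PE[0][0] → acc 1, east 1, south 1
  cycle 1: PE[0][0] → acc 4, east 1, south 3
  cycle 2: PE[0][0] → acc 4, east 0, south 0
  cycle 3: PE[0][0] → acc 4, east 0, south 0
Under RS (2×2), PE[0][0]:
  cycle 0: PE[0][0] → acc 1, east 1, south 1
  cycle 1: PE[0][0] → acc 7, east 7, south 7
  cycle 2: PE[0][0] → acc 0, east 0, south 0
  cycle 3: PE[0][0] → acc 0, east 0, south 0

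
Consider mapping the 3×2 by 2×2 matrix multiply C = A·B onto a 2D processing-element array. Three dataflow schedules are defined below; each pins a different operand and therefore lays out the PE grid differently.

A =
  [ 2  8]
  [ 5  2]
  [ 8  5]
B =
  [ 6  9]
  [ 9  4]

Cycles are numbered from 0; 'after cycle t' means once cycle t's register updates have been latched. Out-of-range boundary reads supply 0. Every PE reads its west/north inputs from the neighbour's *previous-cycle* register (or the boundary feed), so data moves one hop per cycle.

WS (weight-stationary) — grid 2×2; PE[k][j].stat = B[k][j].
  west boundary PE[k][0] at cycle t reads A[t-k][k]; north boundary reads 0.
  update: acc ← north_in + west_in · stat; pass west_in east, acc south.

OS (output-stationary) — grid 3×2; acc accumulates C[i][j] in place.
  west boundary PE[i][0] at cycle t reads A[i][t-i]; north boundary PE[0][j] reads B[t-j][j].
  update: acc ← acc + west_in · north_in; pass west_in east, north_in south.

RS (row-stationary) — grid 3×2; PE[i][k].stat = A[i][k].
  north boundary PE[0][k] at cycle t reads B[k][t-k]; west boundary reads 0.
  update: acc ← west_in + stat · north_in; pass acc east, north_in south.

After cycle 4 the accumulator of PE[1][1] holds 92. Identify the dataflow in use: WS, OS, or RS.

WS (2×2 grid), PE[1][1]:
  0: (1,1).acc=0  regs=<0,0>
  1: (1,1).acc=0  regs=<0,0>
  2: (1,1).acc=50  regs=<8,50>
  3: (1,1).acc=53  regs=<2,53>
  4: (1,1).acc=92  regs=<5,92>
OS (3×2 grid), PE[1][1]:
  0: (1,1).acc=0  regs=<0,0>
  1: (1,1).acc=0  regs=<0,0>
  2: (1,1).acc=45  regs=<5,9>
  3: (1,1).acc=53  regs=<2,4>
  4: (1,1).acc=53  regs=<0,0>
RS (3×2 grid), PE[1][1]:
  0: (1,1).acc=0  regs=<0,0>
  1: (1,1).acc=0  regs=<0,0>
  2: (1,1).acc=48  regs=<48,9>
  3: (1,1).acc=53  regs=<53,4>
  4: (1,1).acc=0  regs=<0,0>

dataflow = WS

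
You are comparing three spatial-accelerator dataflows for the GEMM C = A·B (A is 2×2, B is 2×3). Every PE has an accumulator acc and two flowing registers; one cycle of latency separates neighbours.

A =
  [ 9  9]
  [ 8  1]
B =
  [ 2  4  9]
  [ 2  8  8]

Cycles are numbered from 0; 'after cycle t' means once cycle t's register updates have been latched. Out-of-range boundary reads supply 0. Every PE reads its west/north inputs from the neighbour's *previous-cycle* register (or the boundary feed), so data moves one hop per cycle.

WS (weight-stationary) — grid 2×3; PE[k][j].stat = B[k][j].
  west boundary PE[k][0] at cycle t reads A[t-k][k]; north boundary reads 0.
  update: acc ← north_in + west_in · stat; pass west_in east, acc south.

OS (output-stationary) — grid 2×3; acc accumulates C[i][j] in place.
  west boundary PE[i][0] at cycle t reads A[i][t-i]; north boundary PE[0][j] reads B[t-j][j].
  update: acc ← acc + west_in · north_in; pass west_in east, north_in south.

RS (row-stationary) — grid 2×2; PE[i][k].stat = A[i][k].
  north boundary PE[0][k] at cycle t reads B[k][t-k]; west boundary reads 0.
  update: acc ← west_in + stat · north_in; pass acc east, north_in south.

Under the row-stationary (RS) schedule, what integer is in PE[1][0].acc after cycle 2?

PE[1][0].acc = 32

RS 2×2: PE[1][0] cycle-by-cycle (with neighbour feeds):
  t=0 PE[0][0]: acc=18 h=18 v=2
  t=0 PE[1][0]: acc=0 h=0 v=0
  t=1 PE[0][0]: acc=36 h=36 v=4
  t=1 PE[1][0]: acc=16 h=16 v=2
  t=2 PE[0][0]: acc=81 h=81 v=9
  t=2 PE[1][0]: acc=32 h=32 v=4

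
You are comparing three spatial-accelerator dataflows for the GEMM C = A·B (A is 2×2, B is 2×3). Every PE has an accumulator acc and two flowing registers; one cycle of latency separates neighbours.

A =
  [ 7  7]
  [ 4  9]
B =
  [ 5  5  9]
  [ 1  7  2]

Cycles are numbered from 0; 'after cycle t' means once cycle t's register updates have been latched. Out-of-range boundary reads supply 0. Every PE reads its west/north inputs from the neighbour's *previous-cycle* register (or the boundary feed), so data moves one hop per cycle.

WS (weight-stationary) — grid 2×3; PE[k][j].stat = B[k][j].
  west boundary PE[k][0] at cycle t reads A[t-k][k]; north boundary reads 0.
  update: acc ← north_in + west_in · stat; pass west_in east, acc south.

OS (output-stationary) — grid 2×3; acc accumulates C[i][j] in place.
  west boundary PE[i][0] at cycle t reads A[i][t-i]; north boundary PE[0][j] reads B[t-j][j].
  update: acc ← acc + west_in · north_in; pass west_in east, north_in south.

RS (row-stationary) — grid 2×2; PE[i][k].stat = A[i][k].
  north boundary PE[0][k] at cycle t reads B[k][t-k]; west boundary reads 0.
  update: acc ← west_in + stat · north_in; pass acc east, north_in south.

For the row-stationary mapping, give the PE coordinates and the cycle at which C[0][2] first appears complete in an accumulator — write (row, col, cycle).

(row, col, cycle) = (0, 1, 3)

Under RS, C[0][2] lands at PE[0][1]:
  t=0 PE[0][1]: acc=0 h=0 v=0
  t=1 PE[0][1]: acc=42 h=42 v=1
  t=2 PE[0][1]: acc=84 h=84 v=7
  t=3 PE[0][1]: acc=77 h=77 v=2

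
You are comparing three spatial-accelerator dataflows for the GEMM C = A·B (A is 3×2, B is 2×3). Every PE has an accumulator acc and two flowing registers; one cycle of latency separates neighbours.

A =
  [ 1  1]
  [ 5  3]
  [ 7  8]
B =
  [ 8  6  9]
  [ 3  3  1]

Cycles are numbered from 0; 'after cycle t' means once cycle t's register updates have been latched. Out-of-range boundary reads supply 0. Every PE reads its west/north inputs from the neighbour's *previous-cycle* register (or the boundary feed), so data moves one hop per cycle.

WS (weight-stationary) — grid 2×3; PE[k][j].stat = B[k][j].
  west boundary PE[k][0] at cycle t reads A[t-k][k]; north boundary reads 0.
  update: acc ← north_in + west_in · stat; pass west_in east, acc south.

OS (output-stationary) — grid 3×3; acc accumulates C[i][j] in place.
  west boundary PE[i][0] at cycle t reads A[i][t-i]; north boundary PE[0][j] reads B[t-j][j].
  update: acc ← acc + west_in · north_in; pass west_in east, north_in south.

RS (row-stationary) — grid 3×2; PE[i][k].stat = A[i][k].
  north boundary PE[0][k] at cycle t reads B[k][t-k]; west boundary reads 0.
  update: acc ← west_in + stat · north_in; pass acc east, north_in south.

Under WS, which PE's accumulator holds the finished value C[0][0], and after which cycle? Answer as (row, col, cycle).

WS — PE[1][0] is where C[0][0] collects:
  after 0 — PE[1][0] acc=0, pass-E 0, pass-S 0
  after 1 — PE[1][0] acc=11, pass-E 1, pass-S 11

(row, col, cycle) = (1, 0, 1)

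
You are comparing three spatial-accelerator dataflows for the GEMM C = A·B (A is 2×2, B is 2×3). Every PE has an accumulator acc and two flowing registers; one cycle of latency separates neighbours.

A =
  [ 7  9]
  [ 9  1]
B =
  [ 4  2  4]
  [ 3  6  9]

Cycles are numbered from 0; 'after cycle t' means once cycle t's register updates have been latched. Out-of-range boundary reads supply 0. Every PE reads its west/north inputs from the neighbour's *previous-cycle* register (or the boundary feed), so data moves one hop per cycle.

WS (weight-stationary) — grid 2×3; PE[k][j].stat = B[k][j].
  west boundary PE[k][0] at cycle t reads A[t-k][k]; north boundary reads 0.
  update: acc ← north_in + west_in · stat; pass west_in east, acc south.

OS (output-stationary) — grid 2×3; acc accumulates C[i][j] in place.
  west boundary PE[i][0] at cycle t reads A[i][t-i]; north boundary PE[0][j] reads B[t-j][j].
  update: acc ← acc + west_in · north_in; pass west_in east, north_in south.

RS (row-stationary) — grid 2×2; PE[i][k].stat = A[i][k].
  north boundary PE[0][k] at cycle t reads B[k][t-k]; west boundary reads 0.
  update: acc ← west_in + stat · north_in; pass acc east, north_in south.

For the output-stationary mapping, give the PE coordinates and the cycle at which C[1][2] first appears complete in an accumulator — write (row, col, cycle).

OS: C[1][2] accumulates in PE[1][2]:
  cycle 0: PE[1][2] → acc 0, east 0, south 0
  cycle 1: PE[1][2] → acc 0, east 0, south 0
  cycle 2: PE[1][2] → acc 0, east 0, south 0
  cycle 3: PE[1][2] → acc 36, east 9, south 4
  cycle 4: PE[1][2] → acc 45, east 1, south 9

(row, col, cycle) = (1, 2, 4)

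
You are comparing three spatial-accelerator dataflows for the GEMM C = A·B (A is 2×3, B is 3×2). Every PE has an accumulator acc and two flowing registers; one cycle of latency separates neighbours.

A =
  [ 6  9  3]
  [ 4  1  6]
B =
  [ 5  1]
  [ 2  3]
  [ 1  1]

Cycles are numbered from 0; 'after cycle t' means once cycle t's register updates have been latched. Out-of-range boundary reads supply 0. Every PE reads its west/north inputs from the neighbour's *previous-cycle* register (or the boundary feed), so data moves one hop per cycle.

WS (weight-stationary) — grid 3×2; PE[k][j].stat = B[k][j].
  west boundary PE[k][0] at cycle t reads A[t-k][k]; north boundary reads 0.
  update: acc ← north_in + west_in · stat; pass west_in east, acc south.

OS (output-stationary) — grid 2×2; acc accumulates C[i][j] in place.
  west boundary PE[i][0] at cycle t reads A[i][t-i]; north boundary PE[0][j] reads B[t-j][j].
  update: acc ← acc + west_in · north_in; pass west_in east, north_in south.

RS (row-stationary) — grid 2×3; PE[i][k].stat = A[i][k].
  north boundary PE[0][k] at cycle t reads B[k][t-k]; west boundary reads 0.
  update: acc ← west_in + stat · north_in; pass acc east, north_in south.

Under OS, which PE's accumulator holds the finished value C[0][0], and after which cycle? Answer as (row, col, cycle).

OS: C[0][0] accumulates in PE[0][0]:
  @0  [0,0]  acc 30  |  →6  ↓5
  @1  [0,0]  acc 48  |  →9  ↓2
  @2  [0,0]  acc 51  |  →3  ↓1

(row, col, cycle) = (0, 0, 2)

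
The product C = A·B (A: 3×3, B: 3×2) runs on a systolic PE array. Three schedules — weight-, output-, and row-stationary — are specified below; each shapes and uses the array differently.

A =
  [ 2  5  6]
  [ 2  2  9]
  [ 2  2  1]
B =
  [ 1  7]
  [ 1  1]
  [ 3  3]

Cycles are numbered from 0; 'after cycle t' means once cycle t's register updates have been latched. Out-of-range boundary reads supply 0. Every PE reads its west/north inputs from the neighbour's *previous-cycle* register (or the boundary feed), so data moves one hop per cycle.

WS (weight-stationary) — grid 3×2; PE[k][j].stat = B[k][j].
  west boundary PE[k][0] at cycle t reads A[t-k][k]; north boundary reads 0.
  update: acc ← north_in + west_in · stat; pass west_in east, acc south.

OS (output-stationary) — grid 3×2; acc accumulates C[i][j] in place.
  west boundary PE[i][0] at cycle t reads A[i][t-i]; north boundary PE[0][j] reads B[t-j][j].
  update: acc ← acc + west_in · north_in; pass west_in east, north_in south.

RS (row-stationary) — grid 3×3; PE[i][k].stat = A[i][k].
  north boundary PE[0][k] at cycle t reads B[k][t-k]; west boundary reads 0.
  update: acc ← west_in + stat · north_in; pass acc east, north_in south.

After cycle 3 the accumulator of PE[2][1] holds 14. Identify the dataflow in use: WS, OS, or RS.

Under WS (3×2), PE[2][1]:
  cycle 0: PE[2][1] → acc 0, east 0, south 0
  cycle 1: PE[2][1] → acc 0, east 0, south 0
  cycle 2: PE[2][1] → acc 0, east 0, south 0
  cycle 3: PE[2][1] → acc 37, east 6, south 37
Under OS (3×2), PE[2][1]:
  cycle 0: PE[2][1] → acc 0, east 0, south 0
  cycle 1: PE[2][1] → acc 0, east 0, south 0
  cycle 2: PE[2][1] → acc 0, east 0, south 0
  cycle 3: PE[2][1] → acc 14, east 2, south 7
Under RS (3×3), PE[2][1]:
  cycle 0: PE[2][1] → acc 0, east 0, south 0
  cycle 1: PE[2][1] → acc 0, east 0, south 0
  cycle 2: PE[2][1] → acc 0, east 0, south 0
  cycle 3: PE[2][1] → acc 4, east 4, south 1

dataflow = OS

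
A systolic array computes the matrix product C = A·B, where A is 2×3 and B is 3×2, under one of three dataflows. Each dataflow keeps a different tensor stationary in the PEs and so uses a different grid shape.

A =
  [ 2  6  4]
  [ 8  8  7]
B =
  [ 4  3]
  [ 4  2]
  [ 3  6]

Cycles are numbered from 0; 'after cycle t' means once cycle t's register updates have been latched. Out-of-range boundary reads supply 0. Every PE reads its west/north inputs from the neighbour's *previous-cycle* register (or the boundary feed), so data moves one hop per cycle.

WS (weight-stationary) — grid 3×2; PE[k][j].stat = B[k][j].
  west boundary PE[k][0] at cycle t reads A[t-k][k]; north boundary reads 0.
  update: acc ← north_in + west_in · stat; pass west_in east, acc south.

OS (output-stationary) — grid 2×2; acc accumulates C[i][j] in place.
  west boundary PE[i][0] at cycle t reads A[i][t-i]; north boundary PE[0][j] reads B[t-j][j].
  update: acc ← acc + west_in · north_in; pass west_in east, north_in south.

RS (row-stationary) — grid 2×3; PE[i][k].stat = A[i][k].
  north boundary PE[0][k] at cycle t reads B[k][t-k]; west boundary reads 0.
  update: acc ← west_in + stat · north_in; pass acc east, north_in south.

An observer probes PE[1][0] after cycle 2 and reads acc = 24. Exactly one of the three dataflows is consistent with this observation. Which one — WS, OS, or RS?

WS [3×2] PE[1][0] across cycles:
  c0 r1c0: 0 / 0 / 0
  c1 r1c0: 32 / 6 / 32
  c2 r1c0: 64 / 8 / 64
OS [2×2] PE[1][0] across cycles:
  c0 r1c0: 0 / 0 / 0
  c1 r1c0: 32 / 8 / 4
  c2 r1c0: 64 / 8 / 4
RS [2×3] PE[1][0] across cycles:
  c0 r1c0: 0 / 0 / 0
  c1 r1c0: 32 / 32 / 4
  c2 r1c0: 24 / 24 / 3

dataflow = RS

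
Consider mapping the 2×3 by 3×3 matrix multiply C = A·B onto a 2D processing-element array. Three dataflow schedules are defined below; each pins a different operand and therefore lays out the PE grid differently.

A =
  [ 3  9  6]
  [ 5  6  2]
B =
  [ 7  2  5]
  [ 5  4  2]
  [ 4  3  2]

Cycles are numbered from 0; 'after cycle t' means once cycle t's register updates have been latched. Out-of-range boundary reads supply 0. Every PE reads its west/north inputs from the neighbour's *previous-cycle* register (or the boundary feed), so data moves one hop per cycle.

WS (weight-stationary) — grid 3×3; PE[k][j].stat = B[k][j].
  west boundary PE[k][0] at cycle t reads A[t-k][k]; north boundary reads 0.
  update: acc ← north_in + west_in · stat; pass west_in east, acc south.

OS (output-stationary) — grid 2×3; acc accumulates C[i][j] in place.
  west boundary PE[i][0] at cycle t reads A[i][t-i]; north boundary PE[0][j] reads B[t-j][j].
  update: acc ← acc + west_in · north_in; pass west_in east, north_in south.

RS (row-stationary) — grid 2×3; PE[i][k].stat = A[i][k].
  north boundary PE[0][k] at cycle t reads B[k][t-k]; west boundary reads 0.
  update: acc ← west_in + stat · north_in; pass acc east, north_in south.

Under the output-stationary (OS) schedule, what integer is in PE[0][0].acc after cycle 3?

PE[0][0].acc = 90

OS on a 2×3 grid — tracing PE[0][0] and its feeders:
  c0 r0c0: 21 / 3 / 7
  c1 r0c0: 66 / 9 / 5
  c2 r0c0: 90 / 6 / 4
  c3 r0c0: 90 / 0 / 0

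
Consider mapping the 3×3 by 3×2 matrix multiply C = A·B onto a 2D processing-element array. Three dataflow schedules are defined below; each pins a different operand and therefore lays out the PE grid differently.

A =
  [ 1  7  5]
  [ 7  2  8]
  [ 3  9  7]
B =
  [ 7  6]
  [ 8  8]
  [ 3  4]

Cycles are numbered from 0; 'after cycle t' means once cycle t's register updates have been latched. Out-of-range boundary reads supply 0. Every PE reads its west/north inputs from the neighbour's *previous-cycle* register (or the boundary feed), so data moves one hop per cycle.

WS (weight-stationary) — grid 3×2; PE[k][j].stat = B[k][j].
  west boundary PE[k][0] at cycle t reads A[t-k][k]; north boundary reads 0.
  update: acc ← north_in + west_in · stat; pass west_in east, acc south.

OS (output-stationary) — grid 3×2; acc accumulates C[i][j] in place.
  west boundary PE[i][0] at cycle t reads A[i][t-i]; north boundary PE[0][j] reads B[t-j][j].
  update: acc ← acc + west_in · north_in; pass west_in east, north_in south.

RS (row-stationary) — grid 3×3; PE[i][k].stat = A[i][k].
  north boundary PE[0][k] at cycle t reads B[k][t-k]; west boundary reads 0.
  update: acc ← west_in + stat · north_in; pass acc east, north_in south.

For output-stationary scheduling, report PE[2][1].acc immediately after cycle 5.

PE[2][1].acc = 118

OS (3×2). Following PE[2][1] plus its west/north inputs:
  cycle 0: PE[1][1] → acc 0, east 0, south 0
  cycle 0: PE[2][0] → acc 0, east 0, south 0
  cycle 0: PE[2][1] → acc 0, east 0, south 0
  cycle 1: PE[1][1] → acc 0, east 0, south 0
  cycle 1: PE[2][0] → acc 0, east 0, south 0
  cycle 1: PE[2][1] → acc 0, east 0, south 0
  cycle 2: PE[1][1] → acc 42, east 7, south 6
  cycle 2: PE[2][0] → acc 21, east 3, south 7
  cycle 2: PE[2][1] → acc 0, east 0, south 0
  cycle 3: PE[1][1] → acc 58, east 2, south 8
  cycle 3: PE[2][0] → acc 93, east 9, south 8
  cycle 3: PE[2][1] → acc 18, east 3, south 6
  cycle 4: PE[1][1] → acc 90, east 8, south 4
  cycle 4: PE[2][0] → acc 114, east 7, south 3
  cycle 4: PE[2][1] → acc 90, east 9, south 8
  cycle 5: PE[1][1] → acc 90, east 0, south 0
  cycle 5: PE[2][0] → acc 114, east 0, south 0
  cycle 5: PE[2][1] → acc 118, east 7, south 4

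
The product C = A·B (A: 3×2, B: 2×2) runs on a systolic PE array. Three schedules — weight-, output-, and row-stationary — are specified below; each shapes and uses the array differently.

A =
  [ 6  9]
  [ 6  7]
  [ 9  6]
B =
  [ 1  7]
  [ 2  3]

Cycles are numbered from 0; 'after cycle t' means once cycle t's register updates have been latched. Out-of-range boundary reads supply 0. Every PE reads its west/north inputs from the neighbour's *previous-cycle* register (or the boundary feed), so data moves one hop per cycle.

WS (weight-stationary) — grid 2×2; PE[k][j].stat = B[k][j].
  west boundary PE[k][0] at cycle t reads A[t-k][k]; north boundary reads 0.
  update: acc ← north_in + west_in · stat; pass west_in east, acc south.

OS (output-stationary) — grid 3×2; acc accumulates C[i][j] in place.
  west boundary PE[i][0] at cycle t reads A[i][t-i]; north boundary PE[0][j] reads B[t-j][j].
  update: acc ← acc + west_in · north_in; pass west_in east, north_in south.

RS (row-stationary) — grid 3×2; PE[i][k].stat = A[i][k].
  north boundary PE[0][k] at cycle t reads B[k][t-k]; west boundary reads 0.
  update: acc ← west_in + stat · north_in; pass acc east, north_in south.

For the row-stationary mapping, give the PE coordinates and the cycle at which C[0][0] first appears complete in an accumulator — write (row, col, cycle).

Under RS, C[0][0] lands at PE[0][1]:
  t=0 PE[0][1]: acc=0 h=0 v=0
  t=1 PE[0][1]: acc=24 h=24 v=2

(row, col, cycle) = (0, 1, 1)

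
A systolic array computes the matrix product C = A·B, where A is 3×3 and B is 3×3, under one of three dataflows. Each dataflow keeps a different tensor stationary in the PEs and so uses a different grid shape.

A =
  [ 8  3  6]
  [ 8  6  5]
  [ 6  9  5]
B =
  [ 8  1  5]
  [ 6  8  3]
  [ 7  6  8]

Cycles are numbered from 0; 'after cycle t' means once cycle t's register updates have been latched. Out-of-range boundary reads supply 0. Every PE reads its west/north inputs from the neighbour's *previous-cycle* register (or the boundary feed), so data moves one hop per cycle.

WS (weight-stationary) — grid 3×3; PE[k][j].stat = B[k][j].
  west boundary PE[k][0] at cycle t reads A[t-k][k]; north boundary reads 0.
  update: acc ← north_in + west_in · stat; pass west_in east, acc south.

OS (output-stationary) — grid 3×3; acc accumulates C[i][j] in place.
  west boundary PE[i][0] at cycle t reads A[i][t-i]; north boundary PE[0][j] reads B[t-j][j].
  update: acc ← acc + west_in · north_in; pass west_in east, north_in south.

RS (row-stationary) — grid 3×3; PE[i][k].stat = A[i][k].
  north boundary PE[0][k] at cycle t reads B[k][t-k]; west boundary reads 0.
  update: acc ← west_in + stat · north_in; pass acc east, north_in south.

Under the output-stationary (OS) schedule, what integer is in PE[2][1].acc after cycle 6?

Tracing OS — 3×3 array, target PE[2][1]:
  c0 r1c1: 0 / 0 / 0
  c0 r2c0: 0 / 0 / 0
  c0 r2c1: 0 / 0 / 0
  c1 r1c1: 0 / 0 / 0
  c1 r2c0: 0 / 0 / 0
  c1 r2c1: 0 / 0 / 0
  c2 r1c1: 8 / 8 / 1
  c2 r2c0: 48 / 6 / 8
  c2 r2c1: 0 / 0 / 0
  c3 r1c1: 56 / 6 / 8
  c3 r2c0: 102 / 9 / 6
  c3 r2c1: 6 / 6 / 1
  c4 r1c1: 86 / 5 / 6
  c4 r2c0: 137 / 5 / 7
  c4 r2c1: 78 / 9 / 8
  c5 r1c1: 86 / 0 / 0
  c5 r2c0: 137 / 0 / 0
  c5 r2c1: 108 / 5 / 6
  c6 r1c1: 86 / 0 / 0
  c6 r2c0: 137 / 0 / 0
  c6 r2c1: 108 / 0 / 0

PE[2][1].acc = 108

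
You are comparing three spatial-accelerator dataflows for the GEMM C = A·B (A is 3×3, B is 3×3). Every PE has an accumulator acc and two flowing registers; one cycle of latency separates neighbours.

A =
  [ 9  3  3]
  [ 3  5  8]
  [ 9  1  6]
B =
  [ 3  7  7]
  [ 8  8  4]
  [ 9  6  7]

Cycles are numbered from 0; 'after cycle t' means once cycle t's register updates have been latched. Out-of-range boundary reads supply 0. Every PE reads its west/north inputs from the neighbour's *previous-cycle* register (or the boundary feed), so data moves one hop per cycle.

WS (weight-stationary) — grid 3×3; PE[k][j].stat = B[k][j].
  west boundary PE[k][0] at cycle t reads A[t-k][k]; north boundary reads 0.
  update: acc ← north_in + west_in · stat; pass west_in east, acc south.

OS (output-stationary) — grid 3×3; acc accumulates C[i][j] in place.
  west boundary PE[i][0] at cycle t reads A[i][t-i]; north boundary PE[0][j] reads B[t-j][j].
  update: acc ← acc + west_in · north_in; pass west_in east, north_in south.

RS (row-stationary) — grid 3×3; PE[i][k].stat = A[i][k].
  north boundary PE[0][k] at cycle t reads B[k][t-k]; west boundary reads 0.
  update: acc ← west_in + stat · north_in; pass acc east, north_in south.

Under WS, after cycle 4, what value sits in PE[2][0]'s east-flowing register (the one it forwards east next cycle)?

WS 3×3: PE[2][0] cycle-by-cycle (with neighbour feeds):
  step 0 · PE1,0: acc=0; fwd→0 fwd↓0
  step 0 · PE2,0: acc=0; fwd→0 fwd↓0
  step 1 · PE1,0: acc=51; fwd→3 fwd↓51
  step 1 · PE2,0: acc=0; fwd→0 fwd↓0
  step 2 · PE1,0: acc=49; fwd→5 fwd↓49
  step 2 · PE2,0: acc=78; fwd→3 fwd↓78
  step 3 · PE1,0: acc=35; fwd→1 fwd↓35
  step 3 · PE2,0: acc=121; fwd→8 fwd↓121
  step 4 · PE1,0: acc=0; fwd→0 fwd↓0
  step 4 · PE2,0: acc=89; fwd→6 fwd↓89

register = 6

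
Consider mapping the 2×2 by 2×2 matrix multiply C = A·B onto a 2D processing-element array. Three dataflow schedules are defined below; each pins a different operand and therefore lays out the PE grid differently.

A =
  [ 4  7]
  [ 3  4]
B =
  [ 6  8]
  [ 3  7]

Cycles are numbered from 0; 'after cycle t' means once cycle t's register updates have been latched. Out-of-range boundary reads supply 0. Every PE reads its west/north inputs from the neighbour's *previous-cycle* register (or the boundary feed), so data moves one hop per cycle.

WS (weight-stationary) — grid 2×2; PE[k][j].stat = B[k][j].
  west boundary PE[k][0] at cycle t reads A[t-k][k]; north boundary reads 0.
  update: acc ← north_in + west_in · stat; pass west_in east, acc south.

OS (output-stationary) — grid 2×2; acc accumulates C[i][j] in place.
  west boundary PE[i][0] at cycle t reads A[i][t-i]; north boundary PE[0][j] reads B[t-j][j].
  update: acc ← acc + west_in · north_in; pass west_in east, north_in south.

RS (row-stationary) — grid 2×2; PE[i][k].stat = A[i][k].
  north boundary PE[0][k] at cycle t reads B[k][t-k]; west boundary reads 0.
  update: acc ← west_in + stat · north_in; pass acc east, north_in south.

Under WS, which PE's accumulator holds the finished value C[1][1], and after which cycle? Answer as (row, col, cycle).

WS — PE[1][1] is where C[1][1] collects:
  after 0 — PE[1][1] acc=0, pass-E 0, pass-S 0
  after 1 — PE[1][1] acc=0, pass-E 0, pass-S 0
  after 2 — PE[1][1] acc=81, pass-E 7, pass-S 81
  after 3 — PE[1][1] acc=52, pass-E 4, pass-S 52

(row, col, cycle) = (1, 1, 3)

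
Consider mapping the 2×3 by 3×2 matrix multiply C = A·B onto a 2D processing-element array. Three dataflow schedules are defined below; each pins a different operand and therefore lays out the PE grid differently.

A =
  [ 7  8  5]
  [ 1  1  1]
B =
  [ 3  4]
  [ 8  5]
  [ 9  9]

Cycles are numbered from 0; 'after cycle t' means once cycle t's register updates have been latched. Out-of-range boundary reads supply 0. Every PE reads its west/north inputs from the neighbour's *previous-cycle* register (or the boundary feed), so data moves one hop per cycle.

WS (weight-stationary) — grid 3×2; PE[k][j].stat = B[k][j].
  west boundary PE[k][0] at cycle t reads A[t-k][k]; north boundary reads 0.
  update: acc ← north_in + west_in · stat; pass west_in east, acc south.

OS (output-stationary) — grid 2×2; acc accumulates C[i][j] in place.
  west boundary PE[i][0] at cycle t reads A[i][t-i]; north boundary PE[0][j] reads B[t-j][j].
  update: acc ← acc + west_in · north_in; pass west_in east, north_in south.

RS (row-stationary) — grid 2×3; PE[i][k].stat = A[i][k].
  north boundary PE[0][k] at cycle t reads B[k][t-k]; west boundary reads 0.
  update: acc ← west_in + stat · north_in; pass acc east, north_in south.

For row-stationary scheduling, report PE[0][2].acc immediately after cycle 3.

RS 2×3: PE[0][2] cycle-by-cycle (with neighbour feeds):
  [0] (0,1) acc=0 (h:0 v:0)
  [0] (0,2) acc=0 (h:0 v:0)
  [1] (0,1) acc=85 (h:85 v:8)
  [1] (0,2) acc=0 (h:0 v:0)
  [2] (0,1) acc=68 (h:68 v:5)
  [2] (0,2) acc=130 (h:130 v:9)
  [3] (0,1) acc=0 (h:0 v:0)
  [3] (0,2) acc=113 (h:113 v:9)

PE[0][2].acc = 113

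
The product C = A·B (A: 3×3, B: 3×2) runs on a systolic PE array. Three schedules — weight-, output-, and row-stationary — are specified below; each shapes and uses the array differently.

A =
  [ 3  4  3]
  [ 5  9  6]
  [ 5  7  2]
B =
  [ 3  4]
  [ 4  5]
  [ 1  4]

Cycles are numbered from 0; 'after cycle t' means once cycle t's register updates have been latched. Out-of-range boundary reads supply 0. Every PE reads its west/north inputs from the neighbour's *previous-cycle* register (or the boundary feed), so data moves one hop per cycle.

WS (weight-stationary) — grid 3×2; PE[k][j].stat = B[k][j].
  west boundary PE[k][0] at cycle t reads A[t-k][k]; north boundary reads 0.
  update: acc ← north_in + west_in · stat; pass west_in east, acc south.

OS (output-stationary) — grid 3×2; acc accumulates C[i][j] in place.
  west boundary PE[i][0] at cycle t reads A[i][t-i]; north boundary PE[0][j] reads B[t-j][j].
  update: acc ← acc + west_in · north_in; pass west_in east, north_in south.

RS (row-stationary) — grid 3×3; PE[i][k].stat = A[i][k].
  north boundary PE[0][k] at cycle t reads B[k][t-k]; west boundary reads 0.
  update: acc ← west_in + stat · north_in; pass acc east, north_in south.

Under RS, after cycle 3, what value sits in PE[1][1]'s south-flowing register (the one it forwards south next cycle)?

register = 5

RS 3×3: PE[1][1] cycle-by-cycle (with neighbour feeds):
  @0  [0,1]  acc 0  |  →0  ↓0
  @0  [1,0]  acc 0  |  →0  ↓0
  @0  [1,1]  acc 0  |  →0  ↓0
  @1  [0,1]  acc 25  |  →25  ↓4
  @1  [1,0]  acc 15  |  →15  ↓3
  @1  [1,1]  acc 0  |  →0  ↓0
  @2  [0,1]  acc 32  |  →32  ↓5
  @2  [1,0]  acc 20  |  →20  ↓4
  @2  [1,1]  acc 51  |  →51  ↓4
  @3  [0,1]  acc 0  |  →0  ↓0
  @3  [1,0]  acc 0  |  →0  ↓0
  @3  [1,1]  acc 65  |  →65  ↓5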